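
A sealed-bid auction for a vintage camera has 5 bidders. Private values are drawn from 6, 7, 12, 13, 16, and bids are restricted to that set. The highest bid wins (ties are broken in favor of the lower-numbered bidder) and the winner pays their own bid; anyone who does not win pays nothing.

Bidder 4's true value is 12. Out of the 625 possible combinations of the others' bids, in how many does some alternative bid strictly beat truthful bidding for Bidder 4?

2

Others bid (6, 6, 6, 6): truth gives 0; bid 7 gives 5 > 0. Violating.
Others bid (6, 6, 6, 7): truth gives 0; bid 7 gives 5 > 0. Violating.
Others bid (6, 6, 6, 12): truth gives 0; no alternative beats it.
Others bid (6, 6, 6, 13): truth gives 0; no alternative beats it.
(Checking all 625 profiles: 2 have a profitable deviation, 623 do not.)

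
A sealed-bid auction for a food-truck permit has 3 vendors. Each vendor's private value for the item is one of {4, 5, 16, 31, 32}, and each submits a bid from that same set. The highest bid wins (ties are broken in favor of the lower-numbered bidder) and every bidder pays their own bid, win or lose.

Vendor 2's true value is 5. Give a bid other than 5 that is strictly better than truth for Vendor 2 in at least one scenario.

Suppose Vendor 1 bids 4 and Vendor 3 bids 16.
Bid 5: loses but pays 5, utility -5.
Bid 4: loses but pays 4, utility -4.
So bidding 4 beats truth here (-4 > -5).

4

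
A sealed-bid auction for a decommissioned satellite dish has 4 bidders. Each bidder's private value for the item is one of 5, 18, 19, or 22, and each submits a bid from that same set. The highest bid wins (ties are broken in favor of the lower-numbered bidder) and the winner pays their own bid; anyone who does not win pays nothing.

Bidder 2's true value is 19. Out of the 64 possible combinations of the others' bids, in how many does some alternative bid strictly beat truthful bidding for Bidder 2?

4

Others bid (5, 5, 5): truth gives 0; bid 18 gives 1 > 0. Violating.
Others bid (5, 5, 18): truth gives 0; bid 18 gives 1 > 0. Violating.
Others bid (5, 18, 5): truth gives 0; bid 18 gives 1 > 0. Violating.
Others bid (5, 18, 18): truth gives 0; bid 18 gives 1 > 0. Violating.
Others bid (5, 5, 19): truth gives 0; no alternative beats it.
Others bid (5, 5, 22): truth gives 0; no alternative beats it.
(Checking all 64 profiles: 4 have a profitable deviation, 60 do not.)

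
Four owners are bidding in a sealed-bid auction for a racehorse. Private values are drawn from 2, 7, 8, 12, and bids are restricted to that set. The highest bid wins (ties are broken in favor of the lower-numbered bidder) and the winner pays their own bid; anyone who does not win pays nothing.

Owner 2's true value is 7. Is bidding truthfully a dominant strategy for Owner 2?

Yes

Check each profile of the others' bids and compare truth against every alternative bid.
Others bid (2, 2, 2): truth gives 0, best alternative gives 0.
Others bid (2, 2, 7): truth gives 0, best alternative gives 0.
Others bid (2, 2, 8): truth gives 0, best alternative gives 0.
Others bid (2, 2, 12): truth gives 0, best alternative gives 0.
Others bid (2, 7, 2): truth gives 0, best alternative gives 0.
Others bid (2, 7, 7): truth gives 0, best alternative gives 0.
(Remaining 58 profiles checked similarly; truth is weakly best in each.)
In every case the truthful bid is at least as good as any alternative, so it is a dominant strategy.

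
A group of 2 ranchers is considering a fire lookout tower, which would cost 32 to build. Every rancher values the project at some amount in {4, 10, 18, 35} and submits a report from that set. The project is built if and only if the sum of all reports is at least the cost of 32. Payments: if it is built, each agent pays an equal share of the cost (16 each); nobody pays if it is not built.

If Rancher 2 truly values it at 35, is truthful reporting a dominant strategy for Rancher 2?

Check each profile of the others' reports and compare truth against every alternative report.
Others report (4): truth gives 19, best alternative gives 0.
Others report (10): truth gives 19, best alternative gives 0.
Others report (18): truth gives 19, best alternative gives 19.
Others report (35): truth gives 19, best alternative gives 19.
In every case the truthful report is at least as good as any alternative, so it is a dominant strategy.

Yes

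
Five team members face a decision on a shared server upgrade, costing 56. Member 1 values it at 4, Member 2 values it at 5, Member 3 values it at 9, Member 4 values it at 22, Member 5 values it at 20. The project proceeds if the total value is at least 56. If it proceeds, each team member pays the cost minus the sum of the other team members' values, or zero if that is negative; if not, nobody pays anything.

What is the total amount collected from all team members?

Total value 60 ≥ cost 56, so it is built.
Member 1: others sum to 56; max(0, 56 - 56) = 0.
Member 2: others sum to 55; max(0, 56 - 55) = 1.
Member 3: others sum to 51; max(0, 56 - 51) = 5.
Member 4: others sum to 38; max(0, 56 - 38) = 18.
Member 5: others sum to 40; max(0, 56 - 40) = 16.
Total collected = 0 + 1 + 5 + 18 + 16 = 40.

40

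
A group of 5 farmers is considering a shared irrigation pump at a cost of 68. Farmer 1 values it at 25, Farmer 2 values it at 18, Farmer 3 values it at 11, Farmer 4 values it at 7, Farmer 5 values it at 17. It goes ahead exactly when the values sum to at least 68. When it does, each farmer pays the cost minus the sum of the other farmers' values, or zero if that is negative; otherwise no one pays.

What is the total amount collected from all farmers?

31

Total value 78 ≥ cost 68, so it is built.
Farmer 1: others sum to 53; max(0, 68 - 53) = 15.
Farmer 2: others sum to 60; max(0, 68 - 60) = 8.
Farmer 3: others sum to 67; max(0, 68 - 67) = 1.
Farmer 4: others sum to 71; max(0, 68 - 71) = 0.
Farmer 5: others sum to 61; max(0, 68 - 61) = 7.
Total collected = 15 + 8 + 1 + 0 + 7 = 31.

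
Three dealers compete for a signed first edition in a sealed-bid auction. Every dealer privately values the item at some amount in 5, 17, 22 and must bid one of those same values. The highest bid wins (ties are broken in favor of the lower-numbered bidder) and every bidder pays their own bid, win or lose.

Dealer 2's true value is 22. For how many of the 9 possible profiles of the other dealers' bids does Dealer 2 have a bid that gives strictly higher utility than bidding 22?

5

Others bid (5, 5): truth gives 0; bid 17 gives 5 > 0. Violating.
Others bid (5, 17): truth gives 0; bid 17 gives 5 > 0. Violating.
Others bid (22, 5): truth gives -22; bid 5 gives -5 > -22. Violating.
Others bid (22, 17): truth gives -22; bid 5 gives -5 > -22. Violating.
Others bid (5, 22): truth gives 0; no alternative beats it.
Others bid (17, 5): truth gives 0; no alternative beats it.
(Checking all 9 profiles: 5 have a profitable deviation, 4 do not.)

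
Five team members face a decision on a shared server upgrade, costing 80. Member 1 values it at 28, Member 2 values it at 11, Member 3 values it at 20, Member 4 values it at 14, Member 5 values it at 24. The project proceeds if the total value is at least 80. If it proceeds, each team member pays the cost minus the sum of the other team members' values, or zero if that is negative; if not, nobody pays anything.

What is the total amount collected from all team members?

21

Total value 97 ≥ cost 80, so it is built.
Member 1: others sum to 69; max(0, 80 - 69) = 11.
Member 2: others sum to 86; max(0, 80 - 86) = 0.
Member 3: others sum to 77; max(0, 80 - 77) = 3.
Member 4: others sum to 83; max(0, 80 - 83) = 0.
Member 5: others sum to 73; max(0, 80 - 73) = 7.
Total collected = 11 + 0 + 3 + 0 + 7 = 21.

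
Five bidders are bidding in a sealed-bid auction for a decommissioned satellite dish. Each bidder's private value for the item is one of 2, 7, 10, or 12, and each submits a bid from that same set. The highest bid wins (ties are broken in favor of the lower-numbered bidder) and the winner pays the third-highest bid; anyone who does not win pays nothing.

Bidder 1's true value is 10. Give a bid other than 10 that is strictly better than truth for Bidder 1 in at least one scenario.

Suppose Bidder 2 bids 2, Bidder 3 bids 2, Bidder 4 bids 2 and Bidder 5 bids 12.
Bid 10: loses, pays 0, utility 0.
Bid 12: wins, pays 2, utility 10 - 2 = 8.
So bidding 12 beats truth here (8 > 0).

12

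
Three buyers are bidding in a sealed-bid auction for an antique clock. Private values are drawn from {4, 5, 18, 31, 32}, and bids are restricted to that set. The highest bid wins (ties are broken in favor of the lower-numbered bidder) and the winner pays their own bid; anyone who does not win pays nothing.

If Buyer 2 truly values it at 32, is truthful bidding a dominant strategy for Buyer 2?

No

Consider the case where Buyer 1 bids 4 and Buyer 3 bids 4.
Truthful bid 32: wins, pays 32, utility 32 - 32 = 0.
Bid 5 instead: wins, pays 5, utility 32 - 5 = 27.
Since 27 > 0, bidding 5 is strictly better here, so truthful bidding is not dominant.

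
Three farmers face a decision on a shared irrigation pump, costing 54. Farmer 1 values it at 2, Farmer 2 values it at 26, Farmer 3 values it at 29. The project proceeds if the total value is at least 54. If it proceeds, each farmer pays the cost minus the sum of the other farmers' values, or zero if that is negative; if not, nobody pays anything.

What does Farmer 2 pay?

Total value 57 ≥ cost 54, so the project is built.
The other farmers' values sum to 31.
Cost minus that sum is 54 - 31 = 23.

23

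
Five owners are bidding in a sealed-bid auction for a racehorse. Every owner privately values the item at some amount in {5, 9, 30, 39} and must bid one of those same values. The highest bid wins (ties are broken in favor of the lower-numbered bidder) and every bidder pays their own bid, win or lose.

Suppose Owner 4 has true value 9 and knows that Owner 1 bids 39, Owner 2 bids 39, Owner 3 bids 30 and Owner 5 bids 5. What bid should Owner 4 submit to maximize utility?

5

Bid 5: loses but pays 5, utility -5.
Bid 9: loses but pays 9, utility -9.
Bid 30: loses but pays 30, utility -30.
Bid 39: loses but pays 39, utility -39.
The best choice is 5 with utility -5.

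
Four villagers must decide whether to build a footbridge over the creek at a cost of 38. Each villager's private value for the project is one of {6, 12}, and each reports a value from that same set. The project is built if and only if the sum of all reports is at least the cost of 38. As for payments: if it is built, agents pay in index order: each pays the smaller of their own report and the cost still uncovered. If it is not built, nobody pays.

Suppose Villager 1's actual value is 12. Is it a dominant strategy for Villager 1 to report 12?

No

Consider the case where Villager 2 reports 12, Villager 3 reports 12 and Villager 4 reports 12.
Truthful report 12: project built, pays 12, utility 12 - 12 = 0.
Report 6 instead: project built, pays 6, utility 12 - 6 = 6.
Since 6 > 0, reporting 6 is strictly better here, so truthful reporting is not dominant.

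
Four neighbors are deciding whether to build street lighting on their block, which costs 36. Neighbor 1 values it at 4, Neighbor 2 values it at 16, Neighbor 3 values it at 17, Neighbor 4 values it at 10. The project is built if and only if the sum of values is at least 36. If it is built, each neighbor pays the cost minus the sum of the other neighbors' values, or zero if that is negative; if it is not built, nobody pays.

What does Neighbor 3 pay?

Total value 47 ≥ cost 36, so the project is built.
The other neighbors' values sum to 30.
Cost minus that sum is 36 - 30 = 6.

6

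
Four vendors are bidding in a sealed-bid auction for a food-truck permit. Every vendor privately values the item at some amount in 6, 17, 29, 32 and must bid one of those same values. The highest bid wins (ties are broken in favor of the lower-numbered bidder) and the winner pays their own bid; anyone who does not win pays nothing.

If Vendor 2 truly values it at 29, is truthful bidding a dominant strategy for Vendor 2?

No

Consider the case where Vendor 1 bids 6, Vendor 3 bids 6 and Vendor 4 bids 6.
Truthful bid 29: wins, pays 29, utility 29 - 29 = 0.
Bid 17 instead: wins, pays 17, utility 29 - 17 = 12.
Since 12 > 0, bidding 17 is strictly better here, so truthful bidding is not dominant.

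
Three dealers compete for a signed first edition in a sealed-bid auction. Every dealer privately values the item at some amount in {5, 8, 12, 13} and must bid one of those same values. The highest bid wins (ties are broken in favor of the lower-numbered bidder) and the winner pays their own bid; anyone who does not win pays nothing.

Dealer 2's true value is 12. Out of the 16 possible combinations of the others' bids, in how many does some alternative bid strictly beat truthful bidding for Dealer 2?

2

Others bid (5, 5): truth gives 0; bid 8 gives 4 > 0. Violating.
Others bid (5, 8): truth gives 0; bid 8 gives 4 > 0. Violating.
Others bid (5, 12): truth gives 0; no alternative beats it.
Others bid (5, 13): truth gives 0; no alternative beats it.
(Checking all 16 profiles: 2 have a profitable deviation, 14 do not.)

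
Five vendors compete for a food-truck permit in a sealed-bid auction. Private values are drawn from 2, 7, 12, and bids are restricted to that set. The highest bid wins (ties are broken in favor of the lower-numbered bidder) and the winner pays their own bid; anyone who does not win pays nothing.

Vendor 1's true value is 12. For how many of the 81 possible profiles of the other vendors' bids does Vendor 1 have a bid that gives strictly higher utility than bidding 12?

Others bid (2, 2, 2, 2): truth gives 0; bid 2 gives 10 > 0. Violating.
Others bid (2, 2, 2, 7): truth gives 0; bid 7 gives 5 > 0. Violating.
Others bid (2, 2, 7, 2): truth gives 0; bid 7 gives 5 > 0. Violating.
Others bid (2, 2, 7, 7): truth gives 0; bid 7 gives 5 > 0. Violating.
Others bid (2, 2, 2, 12): truth gives 0; no alternative beats it.
Others bid (2, 2, 7, 12): truth gives 0; no alternative beats it.
(Checking all 81 profiles: 16 have a profitable deviation, 65 do not.)

16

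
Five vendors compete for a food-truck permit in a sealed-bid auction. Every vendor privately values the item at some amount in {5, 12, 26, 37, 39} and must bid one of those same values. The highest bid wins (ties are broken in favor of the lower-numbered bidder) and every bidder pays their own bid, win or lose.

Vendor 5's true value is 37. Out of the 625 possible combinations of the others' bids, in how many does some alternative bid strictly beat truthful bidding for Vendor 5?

Others bid (5, 5, 5, 5): truth gives 0; bid 12 gives 25 > 0. Violating.
Others bid (5, 5, 5, 12): truth gives 0; bid 26 gives 11 > 0. Violating.
Others bid (5, 5, 5, 37): truth gives -37; bid 39 gives -2 > -37. Violating.
Others bid (5, 5, 5, 39): truth gives -37; bid 5 gives -5 > -37. Violating.
Others bid (5, 5, 5, 26): truth gives 0; no alternative beats it.
Others bid (5, 5, 12, 26): truth gives 0; no alternative beats it.
(Checking all 625 profiles: 560 have a profitable deviation, 65 do not.)

560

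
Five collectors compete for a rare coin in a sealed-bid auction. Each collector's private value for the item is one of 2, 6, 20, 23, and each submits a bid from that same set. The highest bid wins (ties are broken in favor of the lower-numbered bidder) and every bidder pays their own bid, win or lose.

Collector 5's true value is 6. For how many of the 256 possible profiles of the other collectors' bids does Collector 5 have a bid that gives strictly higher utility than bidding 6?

Others bid (2, 2, 2, 6): truth gives -6; bid 2 gives -2 > -6. Violating.
Others bid (2, 2, 2, 20): truth gives -6; bid 2 gives -2 > -6. Violating.
Others bid (2, 2, 2, 23): truth gives -6; bid 2 gives -2 > -6. Violating.
Others bid (2, 2, 6, 2): truth gives -6; bid 2 gives -2 > -6. Violating.
Others bid (2, 2, 2, 2): truth gives 0; no alternative beats it.
(Checking all 256 profiles: 255 have a profitable deviation, 1 does not.)

255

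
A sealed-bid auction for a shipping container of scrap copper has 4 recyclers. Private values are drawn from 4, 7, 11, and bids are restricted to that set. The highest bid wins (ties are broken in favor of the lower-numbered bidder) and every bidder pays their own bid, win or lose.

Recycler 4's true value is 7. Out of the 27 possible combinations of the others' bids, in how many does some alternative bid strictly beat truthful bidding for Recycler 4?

26

Others bid (4, 4, 7): truth gives -7; bid 4 gives -4 > -7. Violating.
Others bid (4, 4, 11): truth gives -7; bid 4 gives -4 > -7. Violating.
Others bid (4, 7, 4): truth gives -7; bid 4 gives -4 > -7. Violating.
Others bid (4, 7, 7): truth gives -7; bid 4 gives -4 > -7. Violating.
Others bid (4, 4, 4): truth gives 0; no alternative beats it.
(Checking all 27 profiles: 26 have a profitable deviation, 1 does not.)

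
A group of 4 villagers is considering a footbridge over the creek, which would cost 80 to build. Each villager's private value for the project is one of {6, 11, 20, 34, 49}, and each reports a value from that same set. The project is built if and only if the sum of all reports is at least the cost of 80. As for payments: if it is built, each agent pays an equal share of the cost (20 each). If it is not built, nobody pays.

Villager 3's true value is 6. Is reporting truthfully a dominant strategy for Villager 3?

Check each profile of the others' reports and compare truth against every alternative report.
Others report (11, 11, 49): truth gives 0, best alternative gives -14.
Others report (11, 49, 11): truth gives 0, best alternative gives -14.
Others report (49, 11, 11): truth gives 0, best alternative gives -14.
Others report (6, 20, 49): truth gives -14, best alternative gives -14.
Others report (6, 34, 34): truth gives -14, best alternative gives -14.
Others report (6, 34, 49): truth gives -14, best alternative gives -14.
(Remaining 119 profiles checked similarly; truth is weakly best in each.)
In every case the truthful report is at least as good as any alternative, so it is a dominant strategy.

Yes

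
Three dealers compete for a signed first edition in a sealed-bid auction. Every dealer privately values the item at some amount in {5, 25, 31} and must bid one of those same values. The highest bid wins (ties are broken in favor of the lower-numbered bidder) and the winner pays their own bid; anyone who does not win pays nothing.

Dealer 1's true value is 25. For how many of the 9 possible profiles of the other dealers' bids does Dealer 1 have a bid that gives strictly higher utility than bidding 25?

1

Others bid (5, 5): truth gives 0; bid 5 gives 20 > 0. Violating.
Others bid (5, 25): truth gives 0; no alternative beats it.
Others bid (5, 31): truth gives 0; no alternative beats it.
(Checking all 9 profiles: 1 has a profitable deviation, 8 do not.)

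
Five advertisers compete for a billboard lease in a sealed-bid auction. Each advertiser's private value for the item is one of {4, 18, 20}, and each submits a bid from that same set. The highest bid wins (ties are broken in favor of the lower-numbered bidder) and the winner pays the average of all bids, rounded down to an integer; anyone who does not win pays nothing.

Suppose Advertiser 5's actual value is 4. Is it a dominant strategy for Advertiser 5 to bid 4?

Check each profile of the others' bids and compare truth against every alternative bid.
Others bid (4, 4, 4, 4): truth gives 0, best alternative gives -2.
Others bid (4, 4, 4, 18): truth gives 0, best alternative gives 0.
Others bid (4, 4, 4, 20): truth gives 0, best alternative gives 0.
Others bid (4, 4, 18, 4): truth gives 0, best alternative gives 0.
Others bid (4, 4, 18, 18): truth gives 0, best alternative gives 0.
Others bid (4, 4, 18, 20): truth gives 0, best alternative gives 0.
(Remaining 75 profiles checked similarly; truth is weakly best in each.)
In every case the truthful bid is at least as good as any alternative, so it is a dominant strategy.

Yes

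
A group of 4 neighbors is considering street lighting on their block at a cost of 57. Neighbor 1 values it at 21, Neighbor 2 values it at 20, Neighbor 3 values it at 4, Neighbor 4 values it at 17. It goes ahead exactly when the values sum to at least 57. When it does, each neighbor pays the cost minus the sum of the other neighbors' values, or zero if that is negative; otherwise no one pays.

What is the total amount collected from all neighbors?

Total value 62 ≥ cost 57, so it is built.
Neighbor 1: others sum to 41; max(0, 57 - 41) = 16.
Neighbor 2: others sum to 42; max(0, 57 - 42) = 15.
Neighbor 3: others sum to 58; max(0, 57 - 58) = 0.
Neighbor 4: others sum to 45; max(0, 57 - 45) = 12.
Total collected = 16 + 15 + 0 + 12 = 43.

43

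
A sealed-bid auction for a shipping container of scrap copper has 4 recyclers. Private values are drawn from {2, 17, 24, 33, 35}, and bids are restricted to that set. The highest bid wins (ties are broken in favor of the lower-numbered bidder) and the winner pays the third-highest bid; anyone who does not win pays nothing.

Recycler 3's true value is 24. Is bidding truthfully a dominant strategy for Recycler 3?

Consider the case where Recycler 1 bids 2, Recycler 2 bids 2 and Recycler 4 bids 33.
Truthful bid 24: loses, pays 0, utility 0.
Bid 33 instead: wins, pays 2, utility 24 - 2 = 22.
Since 22 > 0, bidding 33 is strictly better here, so truthful bidding is not dominant.

No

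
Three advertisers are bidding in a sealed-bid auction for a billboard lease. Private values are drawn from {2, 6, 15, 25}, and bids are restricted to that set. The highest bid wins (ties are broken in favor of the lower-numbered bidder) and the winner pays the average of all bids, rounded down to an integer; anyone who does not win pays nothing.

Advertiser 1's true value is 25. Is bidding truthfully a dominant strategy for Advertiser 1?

No

Consider the case where Advertiser 2 bids 2 and Advertiser 3 bids 2.
Truthful bid 25: wins, pays 9, utility 25 - 9 = 16.
Bid 2 instead: wins, pays 2, utility 25 - 2 = 23.
Since 23 > 16, bidding 2 is strictly better here, so truthful bidding is not dominant.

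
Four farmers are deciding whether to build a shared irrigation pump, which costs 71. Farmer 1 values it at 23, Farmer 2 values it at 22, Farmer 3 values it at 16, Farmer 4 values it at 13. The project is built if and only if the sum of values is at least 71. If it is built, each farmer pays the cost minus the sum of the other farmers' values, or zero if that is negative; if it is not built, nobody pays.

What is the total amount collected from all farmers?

62

Total value 74 ≥ cost 71, so it is built.
Farmer 1: others sum to 51; max(0, 71 - 51) = 20.
Farmer 2: others sum to 52; max(0, 71 - 52) = 19.
Farmer 3: others sum to 58; max(0, 71 - 58) = 13.
Farmer 4: others sum to 61; max(0, 71 - 61) = 10.
Total collected = 20 + 19 + 13 + 10 = 62.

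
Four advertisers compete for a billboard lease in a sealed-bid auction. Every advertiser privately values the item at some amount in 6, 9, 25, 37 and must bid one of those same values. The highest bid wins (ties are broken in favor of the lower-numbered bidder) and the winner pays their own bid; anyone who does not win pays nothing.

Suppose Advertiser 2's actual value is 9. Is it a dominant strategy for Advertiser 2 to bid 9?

Yes

Check each profile of the others' bids and compare truth against every alternative bid.
Others bid (6, 6, 6): truth gives 0, best alternative gives 0.
Others bid (6, 6, 9): truth gives 0, best alternative gives 0.
Others bid (6, 6, 25): truth gives 0, best alternative gives 0.
Others bid (6, 6, 37): truth gives 0, best alternative gives 0.
Others bid (6, 9, 6): truth gives 0, best alternative gives 0.
Others bid (6, 9, 9): truth gives 0, best alternative gives 0.
(Remaining 58 profiles checked similarly; truth is weakly best in each.)
In every case the truthful bid is at least as good as any alternative, so it is a dominant strategy.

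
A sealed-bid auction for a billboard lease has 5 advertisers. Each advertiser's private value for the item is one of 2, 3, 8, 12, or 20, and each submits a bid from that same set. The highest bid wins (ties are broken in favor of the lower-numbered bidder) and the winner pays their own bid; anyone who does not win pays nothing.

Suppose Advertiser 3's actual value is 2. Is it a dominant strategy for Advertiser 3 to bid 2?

Check each profile of the others' bids and compare truth against every alternative bid.
Others bid (2, 2, 2, 2): truth gives 0, best alternative gives -1.
Others bid (2, 2, 2, 3): truth gives 0, best alternative gives -1.
Others bid (2, 2, 3, 2): truth gives 0, best alternative gives -1.
Others bid (2, 2, 3, 3): truth gives 0, best alternative gives -1.
Others bid (2, 2, 2, 8): truth gives 0, best alternative gives 0.
Others bid (2, 2, 2, 12): truth gives 0, best alternative gives 0.
(Remaining 619 profiles checked similarly; truth is weakly best in each.)
In every case the truthful bid is at least as good as any alternative, so it is a dominant strategy.

Yes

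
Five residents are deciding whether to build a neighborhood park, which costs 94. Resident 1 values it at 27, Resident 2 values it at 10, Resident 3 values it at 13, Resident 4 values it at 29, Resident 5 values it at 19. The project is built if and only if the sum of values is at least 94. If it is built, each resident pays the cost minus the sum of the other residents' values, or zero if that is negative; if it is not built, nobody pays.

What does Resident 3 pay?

9

Total value 98 ≥ cost 94, so the project is built.
The other residents' values sum to 85.
Cost minus that sum is 94 - 85 = 9.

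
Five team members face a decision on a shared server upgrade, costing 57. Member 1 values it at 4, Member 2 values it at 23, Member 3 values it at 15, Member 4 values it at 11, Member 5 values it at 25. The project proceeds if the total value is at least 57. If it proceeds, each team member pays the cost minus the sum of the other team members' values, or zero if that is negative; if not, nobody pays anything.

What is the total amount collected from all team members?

6

Total value 78 ≥ cost 57, so it is built.
Member 1: others sum to 74; max(0, 57 - 74) = 0.
Member 2: others sum to 55; max(0, 57 - 55) = 2.
Member 3: others sum to 63; max(0, 57 - 63) = 0.
Member 4: others sum to 67; max(0, 57 - 67) = 0.
Member 5: others sum to 53; max(0, 57 - 53) = 4.
Total collected = 0 + 2 + 0 + 0 + 4 = 6.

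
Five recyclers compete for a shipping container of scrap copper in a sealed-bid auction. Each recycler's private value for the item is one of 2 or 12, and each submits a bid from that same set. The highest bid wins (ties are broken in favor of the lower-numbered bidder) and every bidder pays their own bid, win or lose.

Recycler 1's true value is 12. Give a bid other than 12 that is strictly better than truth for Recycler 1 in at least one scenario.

Suppose Recycler 2 bids 2, Recycler 3 bids 2, Recycler 4 bids 2 and Recycler 5 bids 2.
Bid 12: wins, pays 12, utility 12 - 12 = 0.
Bid 2: wins, pays 2, utility 12 - 2 = 10.
So bidding 2 beats truth here (10 > 0).

2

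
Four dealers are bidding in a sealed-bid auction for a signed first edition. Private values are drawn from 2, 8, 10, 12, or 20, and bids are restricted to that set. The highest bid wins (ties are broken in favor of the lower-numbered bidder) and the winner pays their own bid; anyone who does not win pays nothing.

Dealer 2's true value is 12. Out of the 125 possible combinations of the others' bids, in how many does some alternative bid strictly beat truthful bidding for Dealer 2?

18

Others bid (2, 2, 2): truth gives 0; bid 8 gives 4 > 0. Violating.
Others bid (2, 2, 8): truth gives 0; bid 8 gives 4 > 0. Violating.
Others bid (2, 2, 10): truth gives 0; bid 10 gives 2 > 0. Violating.
Others bid (2, 8, 2): truth gives 0; bid 8 gives 4 > 0. Violating.
Others bid (2, 2, 12): truth gives 0; no alternative beats it.
Others bid (2, 2, 20): truth gives 0; no alternative beats it.
(Checking all 125 profiles: 18 have a profitable deviation, 107 do not.)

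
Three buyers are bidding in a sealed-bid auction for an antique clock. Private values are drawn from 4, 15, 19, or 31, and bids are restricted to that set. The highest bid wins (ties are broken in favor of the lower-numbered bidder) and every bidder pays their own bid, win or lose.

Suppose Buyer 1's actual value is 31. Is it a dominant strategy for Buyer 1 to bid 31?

No

Consider the case where Buyer 2 bids 4 and Buyer 3 bids 4.
Truthful bid 31: wins, pays 31, utility 31 - 31 = 0.
Bid 4 instead: wins, pays 4, utility 31 - 4 = 27.
Since 27 > 0, bidding 4 is strictly better here, so truthful bidding is not dominant.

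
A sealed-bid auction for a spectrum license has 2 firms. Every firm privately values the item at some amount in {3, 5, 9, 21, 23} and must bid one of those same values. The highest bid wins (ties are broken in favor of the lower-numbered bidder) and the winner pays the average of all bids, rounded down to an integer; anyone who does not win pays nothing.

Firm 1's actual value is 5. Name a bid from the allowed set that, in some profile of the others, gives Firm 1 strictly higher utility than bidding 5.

Suppose Firm 2 bids 3.
Bid 5: wins, pays 4, utility 5 - 4 = 1.
Bid 3: wins, pays 3, utility 5 - 3 = 2.
So bidding 3 beats truth here (2 > 1).

3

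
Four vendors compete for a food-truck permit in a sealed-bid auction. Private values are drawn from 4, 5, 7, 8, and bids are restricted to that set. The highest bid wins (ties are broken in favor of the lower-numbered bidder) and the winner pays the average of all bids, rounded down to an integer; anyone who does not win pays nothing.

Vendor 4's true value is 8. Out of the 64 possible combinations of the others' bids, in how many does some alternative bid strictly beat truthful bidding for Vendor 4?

1

Others bid (4, 4, 4): truth gives 3; bid 5 gives 4 > 3. Violating.
Others bid (4, 4, 5): truth gives 3; no alternative beats it.
Others bid (4, 4, 7): truth gives 3; no alternative beats it.
(Checking all 64 profiles: 1 has a profitable deviation, 63 do not.)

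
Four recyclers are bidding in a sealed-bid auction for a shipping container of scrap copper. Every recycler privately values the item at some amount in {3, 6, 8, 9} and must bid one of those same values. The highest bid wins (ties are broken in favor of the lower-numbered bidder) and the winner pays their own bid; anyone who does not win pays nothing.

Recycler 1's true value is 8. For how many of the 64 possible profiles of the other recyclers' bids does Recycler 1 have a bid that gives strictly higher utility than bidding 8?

Others bid (3, 3, 3): truth gives 0; bid 3 gives 5 > 0. Violating.
Others bid (3, 3, 6): truth gives 0; bid 6 gives 2 > 0. Violating.
Others bid (3, 6, 3): truth gives 0; bid 6 gives 2 > 0. Violating.
Others bid (3, 6, 6): truth gives 0; bid 6 gives 2 > 0. Violating.
Others bid (3, 3, 8): truth gives 0; no alternative beats it.
Others bid (3, 3, 9): truth gives 0; no alternative beats it.
(Checking all 64 profiles: 8 have a profitable deviation, 56 do not.)

8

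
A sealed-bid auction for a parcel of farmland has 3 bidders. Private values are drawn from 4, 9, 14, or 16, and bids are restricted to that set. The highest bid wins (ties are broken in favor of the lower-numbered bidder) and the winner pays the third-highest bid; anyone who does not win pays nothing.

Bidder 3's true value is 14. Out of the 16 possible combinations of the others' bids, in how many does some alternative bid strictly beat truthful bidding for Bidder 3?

4

Others bid (4, 14): truth gives 0; bid 16 gives 10 > 0. Violating.
Others bid (9, 14): truth gives 0; bid 16 gives 5 > 0. Violating.
Others bid (14, 4): truth gives 0; bid 16 gives 10 > 0. Violating.
Others bid (14, 9): truth gives 0; bid 16 gives 5 > 0. Violating.
Others bid (4, 4): truth gives 10; no alternative beats it.
Others bid (4, 9): truth gives 10; no alternative beats it.
(Checking all 16 profiles: 4 have a profitable deviation, 12 do not.)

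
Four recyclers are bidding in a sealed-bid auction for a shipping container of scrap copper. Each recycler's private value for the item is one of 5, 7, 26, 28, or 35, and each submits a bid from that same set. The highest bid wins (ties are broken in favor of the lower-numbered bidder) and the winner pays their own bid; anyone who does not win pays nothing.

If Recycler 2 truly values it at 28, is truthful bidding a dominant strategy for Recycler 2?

Consider the case where Recycler 1 bids 5, Recycler 3 bids 5 and Recycler 4 bids 5.
Truthful bid 28: wins, pays 28, utility 28 - 28 = 0.
Bid 7 instead: wins, pays 7, utility 28 - 7 = 21.
Since 21 > 0, bidding 7 is strictly better here, so truthful bidding is not dominant.

No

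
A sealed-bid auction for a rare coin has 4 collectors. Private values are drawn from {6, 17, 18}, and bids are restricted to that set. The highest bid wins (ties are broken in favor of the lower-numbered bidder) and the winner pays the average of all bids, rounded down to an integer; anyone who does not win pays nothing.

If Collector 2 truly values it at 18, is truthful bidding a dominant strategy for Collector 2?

Consider the case where Collector 1 bids 6, Collector 3 bids 6 and Collector 4 bids 6.
Truthful bid 18: wins, pays 9, utility 18 - 9 = 9.
Bid 17 instead: wins, pays 8, utility 18 - 8 = 10.
Since 10 > 9, bidding 17 is strictly better here, so truthful bidding is not dominant.

No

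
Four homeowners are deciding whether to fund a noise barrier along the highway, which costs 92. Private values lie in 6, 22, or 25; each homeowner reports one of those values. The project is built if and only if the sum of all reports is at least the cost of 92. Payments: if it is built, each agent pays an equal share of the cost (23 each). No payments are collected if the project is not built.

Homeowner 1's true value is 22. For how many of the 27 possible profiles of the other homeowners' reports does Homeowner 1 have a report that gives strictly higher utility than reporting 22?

Others report (22, 25, 25): truth gives -1; report 6 gives 0 > -1. Violating.
Others report (25, 22, 25): truth gives -1; report 6 gives 0 > -1. Violating.
Others report (25, 25, 22): truth gives -1; report 6 gives 0 > -1. Violating.
Others report (25, 25, 25): truth gives -1; report 6 gives 0 > -1. Violating.
Others report (6, 6, 6): truth gives 0; no alternative beats it.
Others report (6, 6, 22): truth gives 0; no alternative beats it.
(Checking all 27 profiles: 4 have a profitable deviation, 23 do not.)

4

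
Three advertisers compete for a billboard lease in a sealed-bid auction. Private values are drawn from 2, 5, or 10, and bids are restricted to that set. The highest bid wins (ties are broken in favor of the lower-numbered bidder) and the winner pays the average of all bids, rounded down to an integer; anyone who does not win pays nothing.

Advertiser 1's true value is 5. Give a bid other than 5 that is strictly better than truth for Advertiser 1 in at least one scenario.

Suppose Advertiser 2 bids 2 and Advertiser 3 bids 2.
Bid 5: wins, pays 3, utility 5 - 3 = 2.
Bid 2: wins, pays 2, utility 5 - 2 = 3.
So bidding 2 beats truth here (3 > 2).

2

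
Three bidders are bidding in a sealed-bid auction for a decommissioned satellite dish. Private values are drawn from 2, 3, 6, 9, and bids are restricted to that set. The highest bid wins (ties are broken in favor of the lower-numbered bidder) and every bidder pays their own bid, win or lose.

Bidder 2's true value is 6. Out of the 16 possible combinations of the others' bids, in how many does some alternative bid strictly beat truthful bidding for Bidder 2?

Others bid (2, 2): truth gives 0; bid 3 gives 3 > 0. Violating.
Others bid (2, 3): truth gives 0; bid 3 gives 3 > 0. Violating.
Others bid (2, 9): truth gives -6; bid 2 gives -2 > -6. Violating.
Others bid (3, 9): truth gives -6; bid 2 gives -2 > -6. Violating.
Others bid (2, 6): truth gives 0; no alternative beats it.
Others bid (3, 2): truth gives 0; no alternative beats it.
(Checking all 16 profiles: 12 have a profitable deviation, 4 do not.)

12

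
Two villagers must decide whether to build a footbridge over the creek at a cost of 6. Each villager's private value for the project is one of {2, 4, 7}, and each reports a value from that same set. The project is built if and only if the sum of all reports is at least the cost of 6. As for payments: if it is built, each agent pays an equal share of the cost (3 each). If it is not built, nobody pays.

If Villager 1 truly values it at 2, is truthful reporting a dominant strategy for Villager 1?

Yes

Check each profile of the others' reports and compare truth against every alternative report.
Others report (2): truth gives 0, best alternative gives -1.
Others report (4): truth gives -1, best alternative gives -1.
Others report (7): truth gives -1, best alternative gives -1.
In every case the truthful report is at least as good as any alternative, so it is a dominant strategy.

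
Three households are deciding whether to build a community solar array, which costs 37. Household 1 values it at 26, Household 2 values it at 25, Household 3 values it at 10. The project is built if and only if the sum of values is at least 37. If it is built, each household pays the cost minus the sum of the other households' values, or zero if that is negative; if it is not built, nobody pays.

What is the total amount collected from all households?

3

Total value 61 ≥ cost 37, so it is built.
Household 1: others sum to 35; max(0, 37 - 35) = 2.
Household 2: others sum to 36; max(0, 37 - 36) = 1.
Household 3: others sum to 51; max(0, 37 - 51) = 0.
Total collected = 2 + 1 + 0 = 3.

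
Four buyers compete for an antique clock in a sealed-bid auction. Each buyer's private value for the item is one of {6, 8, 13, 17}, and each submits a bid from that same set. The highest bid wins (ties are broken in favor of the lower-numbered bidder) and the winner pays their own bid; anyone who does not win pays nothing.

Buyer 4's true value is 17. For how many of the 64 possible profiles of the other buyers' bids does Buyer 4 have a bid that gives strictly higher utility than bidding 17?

Others bid (6, 6, 6): truth gives 0; bid 8 gives 9 > 0. Violating.
Others bid (6, 6, 8): truth gives 0; bid 13 gives 4 > 0. Violating.
Others bid (6, 8, 6): truth gives 0; bid 13 gives 4 > 0. Violating.
Others bid (6, 8, 8): truth gives 0; bid 13 gives 4 > 0. Violating.
Others bid (6, 6, 13): truth gives 0; no alternative beats it.
Others bid (6, 6, 17): truth gives 0; no alternative beats it.
(Checking all 64 profiles: 8 have a profitable deviation, 56 do not.)

8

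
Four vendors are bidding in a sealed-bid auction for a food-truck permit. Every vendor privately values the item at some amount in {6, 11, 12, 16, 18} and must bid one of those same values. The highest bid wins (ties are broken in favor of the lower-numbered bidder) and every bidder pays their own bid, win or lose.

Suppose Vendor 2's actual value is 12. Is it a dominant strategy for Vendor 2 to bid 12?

Consider the case where Vendor 1 bids 6, Vendor 3 bids 6 and Vendor 4 bids 6.
Truthful bid 12: wins, pays 12, utility 12 - 12 = 0.
Bid 11 instead: wins, pays 11, utility 12 - 11 = 1.
Since 1 > 0, bidding 11 is strictly better here, so truthful bidding is not dominant.

No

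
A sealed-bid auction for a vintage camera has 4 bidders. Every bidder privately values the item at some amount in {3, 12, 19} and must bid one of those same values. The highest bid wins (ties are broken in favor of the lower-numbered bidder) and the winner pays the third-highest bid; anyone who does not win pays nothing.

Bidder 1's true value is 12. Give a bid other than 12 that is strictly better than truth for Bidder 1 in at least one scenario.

Suppose Bidder 2 bids 3, Bidder 3 bids 3 and Bidder 4 bids 19.
Bid 12: loses, pays 0, utility 0.
Bid 19: wins, pays 3, utility 12 - 3 = 9.
So bidding 19 beats truth here (9 > 0).

19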